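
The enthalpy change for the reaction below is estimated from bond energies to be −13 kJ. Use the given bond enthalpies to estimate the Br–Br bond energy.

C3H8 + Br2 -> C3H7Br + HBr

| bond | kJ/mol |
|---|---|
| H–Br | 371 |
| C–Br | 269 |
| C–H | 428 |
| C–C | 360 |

D(Br–Br) ≈ 199 kJ/mol

Let D be the Br–Br bond energy.
Σ(broken) = 1×D + 2×360 + 8×428 = 4144 + D
Σ(formed) = 1×269 + 2×360 + 7×428 + 1×371 = 4356
ΔH = Σ(broken) − Σ(formed) = (4144 + D) − (4356) = −212 + D
Setting this equal to −13 kJ gives D = 199 kJ/mol.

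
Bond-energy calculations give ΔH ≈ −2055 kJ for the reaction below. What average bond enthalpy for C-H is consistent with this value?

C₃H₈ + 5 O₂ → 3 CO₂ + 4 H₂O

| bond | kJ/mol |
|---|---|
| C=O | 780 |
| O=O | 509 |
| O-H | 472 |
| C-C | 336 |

Let D be the C-H bond energy.
Σ(broken) = 2×336 + 8×D + 5×509 = 3217 + 8D
Σ(formed) = 6×780 + 8×472 = 8456
ΔH = Σ(broken) − Σ(formed) = (3217 + 8D) − (8456) = −5239 + 8D
Setting this equal to −2055 kJ gives 8D = 3184, so D = 398 kJ/mol.

D(C-H) ≈ 398 kJ/mol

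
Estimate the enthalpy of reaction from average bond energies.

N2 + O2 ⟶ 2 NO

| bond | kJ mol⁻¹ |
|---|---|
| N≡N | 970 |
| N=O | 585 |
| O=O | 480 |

ΔH ≈ +280 kJ

Bonds broken (reactants):
  N≡N: 1 × 970 = 970
  O=O: 1 × 480 = 480
  Σ(broken) = 1450 kJ
Bonds formed (products):
  N=O: 2 × 585 = 1170
  Σ(formed) = 1170 kJ
ΔH = Σ(broken) − Σ(formed) = 1450 − 1170 = +280 kJ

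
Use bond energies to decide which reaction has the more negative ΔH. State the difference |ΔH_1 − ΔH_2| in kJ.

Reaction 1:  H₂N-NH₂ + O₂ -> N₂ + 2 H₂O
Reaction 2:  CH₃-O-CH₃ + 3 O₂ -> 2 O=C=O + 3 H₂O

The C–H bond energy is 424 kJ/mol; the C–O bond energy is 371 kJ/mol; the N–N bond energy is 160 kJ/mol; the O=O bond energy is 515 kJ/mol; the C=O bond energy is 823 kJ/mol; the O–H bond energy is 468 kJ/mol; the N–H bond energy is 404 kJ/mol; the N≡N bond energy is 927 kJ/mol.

Reaction 2, by 761 kJ

Reaction 1:
  Bonds broken (reactants):
    N–H: 4 × 404 = 1616
    N–N: 1 × 160 = 160
    O=O: 1 × 515 = 515
    Σ(broken) = 2291 kJ
  Bonds formed (products):
    N≡N: 1 × 927 = 927
    O–H: 4 × 468 = 1872
    Σ(formed) = 2799 kJ
  ΔH_1 = 2291 − 2799 = −508 kJ
Reaction 2:
  Bonds broken (reactants):
    C–H: 6 × 424 = 2544
    C–O: 2 × 371 = 742
    O=O: 3 × 515 = 1545
    Σ(broken) = 4831 kJ
  Bonds formed (products):
    C=O: 4 × 823 = 3292
    O–H: 6 × 468 = 2808
    Σ(formed) = 6100 kJ
  ΔH_2 = 4831 − 6100 = −1269 kJ
ΔH_1 − ΔH_2 = +761 kJ, so reaction 2 has the more negative ΔH; |ΔH_1 − ΔH_2| = 761 kJ.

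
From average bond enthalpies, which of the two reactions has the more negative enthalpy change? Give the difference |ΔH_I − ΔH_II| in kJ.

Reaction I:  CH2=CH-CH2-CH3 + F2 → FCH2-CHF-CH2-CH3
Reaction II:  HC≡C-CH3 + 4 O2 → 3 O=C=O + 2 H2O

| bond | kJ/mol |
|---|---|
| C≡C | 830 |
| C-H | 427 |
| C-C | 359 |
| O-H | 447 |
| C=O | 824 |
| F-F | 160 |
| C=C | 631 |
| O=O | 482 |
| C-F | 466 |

Reaction I:
  Bonds broken (reactants):
    C-C: 2 × 359 = 718
    C-H: 8 × 427 = 3416
    C=C: 1 × 631 = 631
    F-F: 1 × 160 = 160
    Σ(broken) = 4925 kJ
  Bonds formed (products):
    C-C: 3 × 359 = 1077
    C-F: 2 × 466 = 932
    C-H: 8 × 427 = 3416
    Σ(formed) = 5425 kJ
  ΔH_I = 4925 − 5425 = −500 kJ
Reaction II:
  Bonds broken (reactants):
    C≡C: 1 × 830 = 830
    C-C: 1 × 359 = 359
    C-H: 4 × 427 = 1708
    O=O: 4 × 482 = 1928
    Σ(broken) = 4825 kJ
  Bonds formed (products):
    C=O: 6 × 824 = 4944
    O-H: 4 × 447 = 1788
    Σ(formed) = 6732 kJ
  ΔH_II = 4825 − 6732 = −1907 kJ
ΔH_I − ΔH_II = +1407 kJ, so reaction II has the more negative ΔH; |ΔH_I − ΔH_II| = 1407 kJ.

Reaction II, by 1407 kJ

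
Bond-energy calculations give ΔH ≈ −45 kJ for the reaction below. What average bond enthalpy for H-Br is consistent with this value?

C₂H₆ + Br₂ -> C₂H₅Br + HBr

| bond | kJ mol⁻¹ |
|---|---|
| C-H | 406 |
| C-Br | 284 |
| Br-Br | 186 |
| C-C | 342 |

D(H-Br) ≈ 353 kJ/mol

Let D be the H-Br bond energy.
Σ(broken) = 1×186 + 1×342 + 6×406 = 2964
Σ(formed) = 1×284 + 1×342 + 5×406 + 1×D = 2656 + D
ΔH = Σ(broken) − Σ(formed) = (2964) − (2656 + D) = +308 − D
Setting this equal to −45 kJ gives D = 353 kJ/mol.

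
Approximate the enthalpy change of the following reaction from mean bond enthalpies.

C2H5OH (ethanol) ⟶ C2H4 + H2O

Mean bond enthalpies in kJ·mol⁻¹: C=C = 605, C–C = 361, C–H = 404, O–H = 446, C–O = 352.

ΔH ≈ +66 kJ

Bonds broken (reactants):
  C–C: 1 × 361 = 361
  C–H: 5 × 404 = 2020
  C–O: 1 × 352 = 352
  O–H: 1 × 446 = 446
  Σ(broken) = 3179 kJ
Bonds formed (products):
  C–H: 4 × 404 = 1616
  C=C: 1 × 605 = 605
  O–H: 2 × 446 = 892
  Σ(formed) = 3113 kJ
ΔH = Σ(broken) − Σ(formed) = 3179 − 3113 = +66 kJ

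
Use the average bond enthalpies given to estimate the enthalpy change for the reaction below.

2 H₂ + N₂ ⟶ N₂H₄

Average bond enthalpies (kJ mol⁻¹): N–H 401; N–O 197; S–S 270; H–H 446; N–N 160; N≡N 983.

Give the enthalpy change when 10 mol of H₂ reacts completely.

ΔH = +555 kJ

Bonds broken (reactants):
  H–H: 2 × 446 = 892
  N≡N: 1 × 983 = 983
  Σ(broken) = 1875 kJ
Bonds formed (products):
  N–H: 4 × 401 = 1604
  N–N: 1 × 160 = 160
  Σ(formed) = 1764 kJ
ΔH = Σ(broken) − Σ(formed) = 1875 − 1764 = +111 kJ
For 5× the reaction as written: 5 × (+111) = +555 kJ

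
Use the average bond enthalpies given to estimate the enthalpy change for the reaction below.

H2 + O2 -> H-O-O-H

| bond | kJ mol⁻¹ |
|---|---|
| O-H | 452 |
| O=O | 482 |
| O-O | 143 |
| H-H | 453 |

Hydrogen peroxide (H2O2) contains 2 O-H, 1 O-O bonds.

ΔH ≈ −112 kJ

Bonds broken (reactants):
  H-H: 1 × 453 = 453
  O=O: 1 × 482 = 482
  Σ(broken) = 935 kJ
Bonds formed (products):
  O-H: 2 × 452 = 904
  O-O: 1 × 143 = 143
  Σ(formed) = 1047 kJ
ΔH = Σ(broken) − Σ(formed) = 935 − 1047 = −112 kJ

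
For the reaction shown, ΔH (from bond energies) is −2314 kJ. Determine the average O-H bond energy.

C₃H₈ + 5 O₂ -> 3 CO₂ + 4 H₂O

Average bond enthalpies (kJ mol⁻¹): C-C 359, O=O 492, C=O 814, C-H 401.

D(O-H) ≈ 477 kJ/mol

Let D be the O-H bond energy.
Σ(broken) = 2×359 + 8×401 + 5×492 = 6386
Σ(formed) = 6×814 + 8×D = 4884 + 8D
ΔH = Σ(broken) − Σ(formed) = (6386) − (4884 + 8D) = +1502 − 8D
Setting this equal to −2314 kJ gives 8D = 3816, so D = 477 kJ/mol.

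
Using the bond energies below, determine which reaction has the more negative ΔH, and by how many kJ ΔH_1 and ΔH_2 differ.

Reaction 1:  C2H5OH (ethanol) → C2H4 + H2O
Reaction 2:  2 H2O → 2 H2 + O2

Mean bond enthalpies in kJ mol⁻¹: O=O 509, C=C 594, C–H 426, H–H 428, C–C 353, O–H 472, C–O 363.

Reaction 1, by 447 kJ

Reaction 1:
  Bonds broken (reactants):
    C–C: 1 × 353 = 353
    C–H: 5 × 426 = 2130
    C–O: 1 × 363 = 363
    O–H: 1 × 472 = 472
    Σ(broken) = 3318 kJ
  Bonds formed (products):
    C–H: 4 × 426 = 1704
    C=C: 1 × 594 = 594
    O–H: 2 × 472 = 944
    Σ(formed) = 3242 kJ
  ΔH_1 = 3318 − 3242 = +76 kJ
Reaction 2:
  Bonds broken (reactants):
    O–H: 4 × 472 = 1888
    Σ(broken) = 1888 kJ
  Bonds formed (products):
    H–H: 2 × 428 = 856
    O=O: 1 × 509 = 509
    Σ(formed) = 1365 kJ
  ΔH_2 = 1888 − 1365 = +523 kJ
ΔH_1 − ΔH_2 = −447 kJ, so reaction 1 has the more negative ΔH; |ΔH_1 − ΔH_2| = 447 kJ.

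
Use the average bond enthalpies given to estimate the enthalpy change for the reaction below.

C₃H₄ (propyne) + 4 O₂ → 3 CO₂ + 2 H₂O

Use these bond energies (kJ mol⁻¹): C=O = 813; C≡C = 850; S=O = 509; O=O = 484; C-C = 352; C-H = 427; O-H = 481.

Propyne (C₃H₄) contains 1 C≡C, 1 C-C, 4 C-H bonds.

ΔH ≈ −1956 kJ

Bonds broken (reactants):
  C≡C: 1 × 850 = 850
  C-C: 1 × 352 = 352
  C-H: 4 × 427 = 1708
  O=O: 4 × 484 = 1936
  Σ(broken) = 4846 kJ
Bonds formed (products):
  C=O: 6 × 813 = 4878
  O-H: 4 × 481 = 1924
  Σ(formed) = 6802 kJ
ΔH = Σ(broken) − Σ(formed) = 4846 − 6802 = −1956 kJ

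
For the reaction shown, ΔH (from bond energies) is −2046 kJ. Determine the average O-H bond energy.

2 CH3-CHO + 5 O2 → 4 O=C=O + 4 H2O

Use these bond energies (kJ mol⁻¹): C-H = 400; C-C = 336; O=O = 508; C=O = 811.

Let D be the O-H bond energy.
Σ(broken) = 2×336 + 8×400 + 2×811 + 5×508 = 8034
Σ(formed) = 8×811 + 8×D = 6488 + 8D
ΔH = Σ(broken) − Σ(formed) = (8034) − (6488 + 8D) = +1546 − 8D
Setting this equal to −2046 kJ gives 8D = 3592, so D = 449 kJ/mol.

D(O-H) ≈ 449 kJ/mol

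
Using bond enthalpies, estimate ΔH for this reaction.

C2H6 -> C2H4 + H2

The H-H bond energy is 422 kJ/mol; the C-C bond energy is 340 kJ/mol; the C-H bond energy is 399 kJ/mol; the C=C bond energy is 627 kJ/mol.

Bonds broken (reactants):
  C-C: 1 × 340 = 340
  C-H: 6 × 399 = 2394
  Σ(broken) = 2734 kJ
Bonds formed (products):
  C-H: 4 × 399 = 1596
  C=C: 1 × 627 = 627
  H-H: 1 × 422 = 422
  Σ(formed) = 2645 kJ
ΔH = Σ(broken) − Σ(formed) = 2734 − 2645 = +89 kJ

ΔH ≈ +89 kJ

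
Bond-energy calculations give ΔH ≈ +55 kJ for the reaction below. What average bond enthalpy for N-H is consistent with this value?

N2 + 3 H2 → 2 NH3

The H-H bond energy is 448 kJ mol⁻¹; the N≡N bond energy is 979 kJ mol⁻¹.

Let D be the N-H bond energy.
Σ(broken) = 3×448 + 1×979 = 2323
Σ(formed) = 6×D = 6D
ΔH = Σ(broken) − Σ(formed) = (2323) − (6D) = +2323 − 6D
Setting this equal to +55 kJ gives 6D = 2268, so D = 378 kJ/mol.

D(N-H) ≈ 378 kJ/mol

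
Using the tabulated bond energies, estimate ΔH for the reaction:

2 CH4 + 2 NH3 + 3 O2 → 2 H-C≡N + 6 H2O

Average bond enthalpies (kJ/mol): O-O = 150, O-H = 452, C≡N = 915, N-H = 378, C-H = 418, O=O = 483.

ΔH ≈ −1029 kJ

Bonds broken (reactants):
  C-H: 8 × 418 = 3344
  N-H: 6 × 378 = 2268
  O=O: 3 × 483 = 1449
  Σ(broken) = 7061 kJ
Bonds formed (products):
  C≡N: 2 × 915 = 1830
  C-H: 2 × 418 = 836
  O-H: 12 × 452 = 5424
  Σ(formed) = 8090 kJ
ΔH = Σ(broken) − Σ(formed) = 7061 − 8090 = −1029 kJ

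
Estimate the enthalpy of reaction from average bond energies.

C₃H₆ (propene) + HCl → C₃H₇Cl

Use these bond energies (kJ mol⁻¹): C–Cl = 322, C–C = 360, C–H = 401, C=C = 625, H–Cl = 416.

ΔH ≈ −42 kJ

Bonds broken (reactants):
  C–C: 1 × 360 = 360
  C–H: 6 × 401 = 2406
  C=C: 1 × 625 = 625
  H–Cl: 1 × 416 = 416
  Σ(broken) = 3807 kJ
Bonds formed (products):
  C–C: 2 × 360 = 720
  C–Cl: 1 × 322 = 322
  C–H: 7 × 401 = 2807
  Σ(formed) = 3849 kJ
ΔH = Σ(broken) − Σ(formed) = 3807 − 3849 = −42 kJ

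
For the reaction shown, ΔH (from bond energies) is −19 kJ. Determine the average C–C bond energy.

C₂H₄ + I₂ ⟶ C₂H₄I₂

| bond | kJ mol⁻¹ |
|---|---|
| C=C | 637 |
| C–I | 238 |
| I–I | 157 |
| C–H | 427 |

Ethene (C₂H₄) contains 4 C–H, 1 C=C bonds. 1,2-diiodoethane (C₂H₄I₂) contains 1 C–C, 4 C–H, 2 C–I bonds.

D(C–C) ≈ 337 kJ/mol

Let D be the C–C bond energy.
Σ(broken) = 4×427 + 1×637 + 1×157 = 2502
Σ(formed) = 1×D + 4×427 + 2×238 = 2184 + D
ΔH = Σ(broken) − Σ(formed) = (2502) − (2184 + D) = +318 − D
Setting this equal to −19 kJ gives D = 337 kJ/mol.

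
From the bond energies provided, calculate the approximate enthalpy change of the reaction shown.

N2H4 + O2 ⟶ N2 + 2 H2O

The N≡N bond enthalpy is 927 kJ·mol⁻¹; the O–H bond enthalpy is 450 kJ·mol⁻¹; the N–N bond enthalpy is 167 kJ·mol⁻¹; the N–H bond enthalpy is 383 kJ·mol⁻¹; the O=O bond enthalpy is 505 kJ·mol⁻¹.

ΔH ≈ −523 kJ

Bonds broken (reactants):
  N–H: 4 × 383 = 1532
  N–N: 1 × 167 = 167
  O=O: 1 × 505 = 505
  Σ(broken) = 2204 kJ
Bonds formed (products):
  N≡N: 1 × 927 = 927
  O–H: 4 × 450 = 1800
  Σ(formed) = 2727 kJ
ΔH = Σ(broken) − Σ(formed) = 2204 − 2727 = −523 kJ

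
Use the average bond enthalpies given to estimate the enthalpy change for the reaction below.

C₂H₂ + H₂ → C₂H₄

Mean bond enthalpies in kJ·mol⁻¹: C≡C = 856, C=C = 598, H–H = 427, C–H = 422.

ΔH ≈ −159 kJ

Bonds broken (reactants):
  C≡C: 1 × 856 = 856
  C–H: 2 × 422 = 844
  H–H: 1 × 427 = 427
  Σ(broken) = 2127 kJ
Bonds formed (products):
  C–H: 4 × 422 = 1688
  C=C: 1 × 598 = 598
  Σ(formed) = 2286 kJ
ΔH = Σ(broken) − Σ(formed) = 2127 − 2286 = −159 kJ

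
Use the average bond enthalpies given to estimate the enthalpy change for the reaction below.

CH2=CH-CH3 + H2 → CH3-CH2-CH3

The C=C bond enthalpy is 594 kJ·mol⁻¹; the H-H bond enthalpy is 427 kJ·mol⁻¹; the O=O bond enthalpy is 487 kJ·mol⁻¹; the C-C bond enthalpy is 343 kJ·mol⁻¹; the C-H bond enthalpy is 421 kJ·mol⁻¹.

ΔH ≈ −164 kJ

Bonds broken (reactants):
  C-C: 1 × 343 = 343
  C-H: 6 × 421 = 2526
  C=C: 1 × 594 = 594
  H-H: 1 × 427 = 427
  Σ(broken) = 3890 kJ
Bonds formed (products):
  C-C: 2 × 343 = 686
  C-H: 8 × 421 = 3368
  Σ(formed) = 4054 kJ
ΔH = Σ(broken) − Σ(formed) = 3890 − 4054 = −164 kJ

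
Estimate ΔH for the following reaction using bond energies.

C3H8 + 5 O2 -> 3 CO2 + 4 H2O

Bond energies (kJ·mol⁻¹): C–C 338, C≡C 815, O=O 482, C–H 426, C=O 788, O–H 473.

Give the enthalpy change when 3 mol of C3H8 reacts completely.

ΔH = −6054 kJ

Bonds broken (reactants):
  C–C: 2 × 338 = 676
  C–H: 8 × 426 = 3408
  O=O: 5 × 482 = 2410
  Σ(broken) = 6494 kJ
Bonds formed (products):
  C=O: 6 × 788 = 4728
  O–H: 8 × 473 = 3784
  Σ(formed) = 8512 kJ
ΔH = Σ(broken) − Σ(formed) = 6494 − 8512 = −2018 kJ
For 3× the reaction as written: 3 × (−2018) = −6054 kJ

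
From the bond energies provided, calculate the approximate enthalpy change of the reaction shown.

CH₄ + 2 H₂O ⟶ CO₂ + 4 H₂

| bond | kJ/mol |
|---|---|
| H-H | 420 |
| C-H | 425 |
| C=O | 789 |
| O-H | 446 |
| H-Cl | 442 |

ΔH ≈ +226 kJ

Bonds broken (reactants):
  C-H: 4 × 425 = 1700
  O-H: 4 × 446 = 1784
  Σ(broken) = 3484 kJ
Bonds formed (products):
  C=O: 2 × 789 = 1578
  H-H: 4 × 420 = 1680
  Σ(formed) = 3258 kJ
ΔH = Σ(broken) − Σ(formed) = 3484 − 3258 = +226 kJ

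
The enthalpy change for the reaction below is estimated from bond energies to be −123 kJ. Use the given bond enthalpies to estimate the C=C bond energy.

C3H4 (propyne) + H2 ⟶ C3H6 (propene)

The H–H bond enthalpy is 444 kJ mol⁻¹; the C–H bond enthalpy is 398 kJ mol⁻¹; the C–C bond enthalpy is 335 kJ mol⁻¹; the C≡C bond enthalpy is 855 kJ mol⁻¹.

Let D be the C=C bond energy.
Σ(broken) = 1×855 + 1×335 + 4×398 + 1×444 = 3226
Σ(formed) = 1×335 + 6×398 + 1×D = 2723 + D
ΔH = Σ(broken) − Σ(formed) = (3226) − (2723 + D) = +503 − D
Setting this equal to −123 kJ gives D = 626 kJ/mol.

D(C=C) ≈ 626 kJ/mol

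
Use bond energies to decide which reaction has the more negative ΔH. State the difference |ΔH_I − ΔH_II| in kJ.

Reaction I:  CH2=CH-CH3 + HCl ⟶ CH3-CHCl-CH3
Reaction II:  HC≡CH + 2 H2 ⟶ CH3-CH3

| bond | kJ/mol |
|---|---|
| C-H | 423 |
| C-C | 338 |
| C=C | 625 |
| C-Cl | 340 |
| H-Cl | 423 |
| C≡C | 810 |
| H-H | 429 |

Reaction II, by 309 kJ

Reaction I:
  Bonds broken (reactants):
    C-C: 1 × 338 = 338
    C-H: 6 × 423 = 2538
    C=C: 1 × 625 = 625
    H-Cl: 1 × 423 = 423
    Σ(broken) = 3924 kJ
  Bonds formed (products):
    C-C: 2 × 338 = 676
    C-Cl: 1 × 340 = 340
    C-H: 7 × 423 = 2961
    Σ(formed) = 3977 kJ
  ΔH_I = 3924 − 3977 = −53 kJ
Reaction II:
  Bonds broken (reactants):
    C≡C: 1 × 810 = 810
    C-H: 2 × 423 = 846
    H-H: 2 × 429 = 858
    Σ(broken) = 2514 kJ
  Bonds formed (products):
    C-C: 1 × 338 = 338
    C-H: 6 × 423 = 2538
    Σ(formed) = 2876 kJ
  ΔH_II = 2514 − 2876 = −362 kJ
ΔH_I − ΔH_II = +309 kJ, so reaction II has the more negative ΔH; |ΔH_I − ΔH_II| = 309 kJ.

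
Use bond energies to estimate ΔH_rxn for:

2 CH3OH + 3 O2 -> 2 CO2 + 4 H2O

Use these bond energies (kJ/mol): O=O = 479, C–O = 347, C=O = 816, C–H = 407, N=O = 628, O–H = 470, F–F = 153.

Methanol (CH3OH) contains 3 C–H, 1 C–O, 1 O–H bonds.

Bonds broken (reactants):
  C–H: 6 × 407 = 2442
  C–O: 2 × 347 = 694
  O–H: 2 × 470 = 940
  O=O: 3 × 479 = 1437
  Σ(broken) = 5513 kJ
Bonds formed (products):
  C=O: 4 × 816 = 3264
  O–H: 8 × 470 = 3760
  Σ(formed) = 7024 kJ
ΔH = Σ(broken) − Σ(formed) = 5513 − 7024 = −1511 kJ

ΔH ≈ −1511 kJ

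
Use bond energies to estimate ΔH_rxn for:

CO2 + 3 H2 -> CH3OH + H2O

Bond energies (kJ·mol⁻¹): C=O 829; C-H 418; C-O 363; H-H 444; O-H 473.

ΔH ≈ −46 kJ

Bonds broken (reactants):
  C=O: 2 × 829 = 1658
  H-H: 3 × 444 = 1332
  Σ(broken) = 2990 kJ
Bonds formed (products):
  C-H: 3 × 418 = 1254
  C-O: 1 × 363 = 363
  O-H: 3 × 473 = 1419
  Σ(formed) = 3036 kJ
ΔH = Σ(broken) − Σ(formed) = 2990 − 3036 = −46 kJ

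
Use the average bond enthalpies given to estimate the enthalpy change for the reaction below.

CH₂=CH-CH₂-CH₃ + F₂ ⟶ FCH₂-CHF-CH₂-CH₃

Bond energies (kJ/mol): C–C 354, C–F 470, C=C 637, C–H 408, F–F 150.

ΔH ≈ −507 kJ

Bonds broken (reactants):
  C–C: 2 × 354 = 708
  C–H: 8 × 408 = 3264
  C=C: 1 × 637 = 637
  F–F: 1 × 150 = 150
  Σ(broken) = 4759 kJ
Bonds formed (products):
  C–C: 3 × 354 = 1062
  C–F: 2 × 470 = 940
  C–H: 8 × 408 = 3264
  Σ(formed) = 5266 kJ
ΔH = Σ(broken) − Σ(formed) = 4759 − 5266 = −507 kJ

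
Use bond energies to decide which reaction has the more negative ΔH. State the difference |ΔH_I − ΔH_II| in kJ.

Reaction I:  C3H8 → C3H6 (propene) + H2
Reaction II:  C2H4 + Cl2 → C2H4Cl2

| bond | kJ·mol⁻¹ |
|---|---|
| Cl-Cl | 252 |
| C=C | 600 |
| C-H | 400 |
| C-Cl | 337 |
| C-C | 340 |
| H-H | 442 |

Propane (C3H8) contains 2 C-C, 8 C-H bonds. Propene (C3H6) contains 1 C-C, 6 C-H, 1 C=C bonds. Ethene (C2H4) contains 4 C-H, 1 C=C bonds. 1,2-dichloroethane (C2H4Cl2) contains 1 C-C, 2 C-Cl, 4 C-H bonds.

Reaction I:
  Bonds broken (reactants):
    C-C: 2 × 340 = 680
    C-H: 8 × 400 = 3200
    Σ(broken) = 3880 kJ
  Bonds formed (products):
    C-C: 1 × 340 = 340
    C-H: 6 × 400 = 2400
    C=C: 1 × 600 = 600
    H-H: 1 × 442 = 442
    Σ(formed) = 3782 kJ
  ΔH_I = 3880 − 3782 = +98 kJ
Reaction II:
  Bonds broken (reactants):
    C-H: 4 × 400 = 1600
    C=C: 1 × 600 = 600
    Cl-Cl: 1 × 252 = 252
    Σ(broken) = 2452 kJ
  Bonds formed (products):
    C-C: 1 × 340 = 340
    C-Cl: 2 × 337 = 674
    C-H: 4 × 400 = 1600
    Σ(formed) = 2614 kJ
  ΔH_II = 2452 − 2614 = −162 kJ
ΔH_I − ΔH_II = +260 kJ, so reaction II has the more negative ΔH; |ΔH_I − ΔH_II| = 260 kJ.

Reaction II, by 260 kJ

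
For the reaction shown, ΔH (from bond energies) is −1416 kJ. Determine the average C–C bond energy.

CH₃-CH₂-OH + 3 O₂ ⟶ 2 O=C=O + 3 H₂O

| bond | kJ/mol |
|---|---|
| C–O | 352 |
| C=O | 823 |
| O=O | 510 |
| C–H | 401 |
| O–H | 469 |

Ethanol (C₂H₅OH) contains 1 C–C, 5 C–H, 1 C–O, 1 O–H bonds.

D(C–C) ≈ 334 kJ/mol

Let D be the C–C bond energy.
Σ(broken) = 1×D + 5×401 + 1×352 + 1×469 + 3×510 = 4356 + D
Σ(formed) = 4×823 + 6×469 = 6106
ΔH = Σ(broken) − Σ(formed) = (4356 + D) − (6106) = −1750 + D
Setting this equal to −1416 kJ gives D = 334 kJ/mol.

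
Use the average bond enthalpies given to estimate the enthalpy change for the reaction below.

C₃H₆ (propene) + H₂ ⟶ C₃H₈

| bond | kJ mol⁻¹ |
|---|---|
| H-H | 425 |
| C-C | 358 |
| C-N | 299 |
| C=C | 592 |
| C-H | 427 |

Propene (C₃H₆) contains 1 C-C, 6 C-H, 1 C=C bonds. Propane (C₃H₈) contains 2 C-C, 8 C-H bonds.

ΔH ≈ −195 kJ

Bonds broken (reactants):
  C-C: 1 × 358 = 358
  C-H: 6 × 427 = 2562
  C=C: 1 × 592 = 592
  H-H: 1 × 425 = 425
  Σ(broken) = 3937 kJ
Bonds formed (products):
  C-C: 2 × 358 = 716
  C-H: 8 × 427 = 3416
  Σ(formed) = 4132 kJ
ΔH = Σ(broken) − Σ(formed) = 3937 − 4132 = −195 kJ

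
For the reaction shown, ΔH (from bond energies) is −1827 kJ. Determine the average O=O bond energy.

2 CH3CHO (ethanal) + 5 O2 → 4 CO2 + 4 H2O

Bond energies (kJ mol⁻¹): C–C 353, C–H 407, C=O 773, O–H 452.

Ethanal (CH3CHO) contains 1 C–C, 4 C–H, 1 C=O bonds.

Let D be the O=O bond energy.
Σ(broken) = 2×353 + 8×407 + 2×773 + 5×D = 5508 + 5D
Σ(formed) = 8×773 + 8×452 = 9800
ΔH = Σ(broken) − Σ(formed) = (5508 + 5D) − (9800) = −4292 + 5D
Setting this equal to −1827 kJ gives 5D = 2465, so D = 493 kJ/mol.

D(O=O) ≈ 493 kJ/mol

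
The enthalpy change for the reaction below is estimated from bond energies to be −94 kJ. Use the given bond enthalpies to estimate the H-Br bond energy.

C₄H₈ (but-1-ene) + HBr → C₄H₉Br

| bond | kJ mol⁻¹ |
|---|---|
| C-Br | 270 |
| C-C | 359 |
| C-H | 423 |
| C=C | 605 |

Let D be the H-Br bond energy.
Σ(broken) = 2×359 + 8×423 + 1×605 + 1×D = 4707 + D
Σ(formed) = 1×270 + 3×359 + 9×423 = 5154
ΔH = Σ(broken) − Σ(formed) = (4707 + D) − (5154) = −447 + D
Setting this equal to −94 kJ gives D = 353 kJ/mol.

D(H-Br) ≈ 353 kJ/mol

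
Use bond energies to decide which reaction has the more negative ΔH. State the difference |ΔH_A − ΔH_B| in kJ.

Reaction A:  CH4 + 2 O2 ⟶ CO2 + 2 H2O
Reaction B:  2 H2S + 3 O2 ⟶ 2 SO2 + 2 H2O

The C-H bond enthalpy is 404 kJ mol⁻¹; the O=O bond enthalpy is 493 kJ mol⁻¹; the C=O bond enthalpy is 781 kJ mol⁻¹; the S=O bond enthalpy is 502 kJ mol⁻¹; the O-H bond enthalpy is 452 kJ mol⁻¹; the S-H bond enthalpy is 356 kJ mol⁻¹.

Reaction A:
  Bonds broken (reactants):
    C-H: 4 × 404 = 1616
    O=O: 2 × 493 = 986
    Σ(broken) = 2602 kJ
  Bonds formed (products):
    C=O: 2 × 781 = 1562
    O-H: 4 × 452 = 1808
    Σ(formed) = 3370 kJ
  ΔH_A = 2602 − 3370 = −768 kJ
Reaction B:
  Bonds broken (reactants):
    O=O: 3 × 493 = 1479
    S-H: 4 × 356 = 1424
    Σ(broken) = 2903 kJ
  Bonds formed (products):
    O-H: 4 × 452 = 1808
    S=O: 4 × 502 = 2008
    Σ(formed) = 3816 kJ
  ΔH_B = 2903 − 3816 = −913 kJ
ΔH_A − ΔH_B = +145 kJ, so reaction B has the more negative ΔH; |ΔH_A − ΔH_B| = 145 kJ.

Reaction B, by 145 kJ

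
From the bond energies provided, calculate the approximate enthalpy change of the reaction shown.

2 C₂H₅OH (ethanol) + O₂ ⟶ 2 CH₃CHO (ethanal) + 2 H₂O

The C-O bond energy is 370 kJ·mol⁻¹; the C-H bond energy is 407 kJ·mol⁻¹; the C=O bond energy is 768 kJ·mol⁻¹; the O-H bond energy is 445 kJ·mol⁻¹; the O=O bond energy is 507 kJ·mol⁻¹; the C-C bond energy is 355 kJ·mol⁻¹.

ΔH ≈ −365 kJ

Bonds broken (reactants):
  C-C: 2 × 355 = 710
  C-H: 10 × 407 = 4070
  C-O: 2 × 370 = 740
  O-H: 2 × 445 = 890
  O=O: 1 × 507 = 507
  Σ(broken) = 6917 kJ
Bonds formed (products):
  C-C: 2 × 355 = 710
  C-H: 8 × 407 = 3256
  C=O: 2 × 768 = 1536
  O-H: 4 × 445 = 1780
  Σ(formed) = 7282 kJ
ΔH = Σ(broken) − Σ(formed) = 6917 − 7282 = −365 kJ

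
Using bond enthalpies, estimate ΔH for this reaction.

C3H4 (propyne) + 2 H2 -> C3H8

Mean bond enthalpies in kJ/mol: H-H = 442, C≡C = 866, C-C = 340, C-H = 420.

Bonds broken (reactants):
  C≡C: 1 × 866 = 866
  C-C: 1 × 340 = 340
  C-H: 4 × 420 = 1680
  H-H: 2 × 442 = 884
  Σ(broken) = 3770 kJ
Bonds formed (products):
  C-C: 2 × 340 = 680
  C-H: 8 × 420 = 3360
  Σ(formed) = 4040 kJ
ΔH = Σ(broken) − Σ(formed) = 3770 − 4040 = −270 kJ

ΔH ≈ −270 kJ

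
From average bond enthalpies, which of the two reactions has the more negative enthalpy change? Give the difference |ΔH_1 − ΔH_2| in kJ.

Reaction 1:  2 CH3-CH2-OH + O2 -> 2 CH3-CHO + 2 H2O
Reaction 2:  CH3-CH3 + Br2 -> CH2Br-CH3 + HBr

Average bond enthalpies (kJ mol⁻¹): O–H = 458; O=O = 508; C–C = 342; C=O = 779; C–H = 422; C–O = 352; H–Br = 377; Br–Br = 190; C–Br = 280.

Reaction 1, by 373 kJ

Reaction 1:
  Bonds broken (reactants):
    C–C: 2 × 342 = 684
    C–H: 10 × 422 = 4220
    C–O: 2 × 352 = 704
    O–H: 2 × 458 = 916
    O=O: 1 × 508 = 508
    Σ(broken) = 7032 kJ
  Bonds formed (products):
    C–C: 2 × 342 = 684
    C–H: 8 × 422 = 3376
    C=O: 2 × 779 = 1558
    O–H: 4 × 458 = 1832
    Σ(formed) = 7450 kJ
  ΔH_1 = 7032 − 7450 = −418 kJ
Reaction 2:
  Bonds broken (reactants):
    Br–Br: 1 × 190 = 190
    C–C: 1 × 342 = 342
    C–H: 6 × 422 = 2532
    Σ(broken) = 3064 kJ
  Bonds formed (products):
    C–Br: 1 × 280 = 280
    C–C: 1 × 342 = 342
    C–H: 5 × 422 = 2110
    H–Br: 1 × 377 = 377
    Σ(formed) = 3109 kJ
  ΔH_2 = 3064 − 3109 = −45 kJ
ΔH_1 − ΔH_2 = −373 kJ, so reaction 1 has the more negative ΔH; |ΔH_1 − ΔH_2| = 373 kJ.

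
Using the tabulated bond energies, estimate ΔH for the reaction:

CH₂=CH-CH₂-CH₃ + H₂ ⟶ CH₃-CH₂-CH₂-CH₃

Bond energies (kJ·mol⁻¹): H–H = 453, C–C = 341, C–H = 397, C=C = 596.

Bonds broken (reactants):
  C–C: 2 × 341 = 682
  C–H: 8 × 397 = 3176
  C=C: 1 × 596 = 596
  H–H: 1 × 453 = 453
  Σ(broken) = 4907 kJ
Bonds formed (products):
  C–C: 3 × 341 = 1023
  C–H: 10 × 397 = 3970
  Σ(formed) = 4993 kJ
ΔH = Σ(broken) − Σ(formed) = 4907 − 4993 = −86 kJ

ΔH ≈ −86 kJ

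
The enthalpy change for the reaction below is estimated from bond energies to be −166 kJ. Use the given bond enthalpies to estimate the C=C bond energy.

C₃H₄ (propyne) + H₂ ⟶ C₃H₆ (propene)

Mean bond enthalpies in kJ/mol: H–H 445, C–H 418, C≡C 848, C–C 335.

Let D be the C=C bond energy.
Σ(broken) = 1×848 + 1×335 + 4×418 + 1×445 = 3300
Σ(formed) = 1×335 + 6×418 + 1×D = 2843 + D
ΔH = Σ(broken) − Σ(formed) = (3300) − (2843 + D) = +457 − D
Setting this equal to −166 kJ gives D = 623 kJ/mol.

D(C=C) ≈ 623 kJ/mol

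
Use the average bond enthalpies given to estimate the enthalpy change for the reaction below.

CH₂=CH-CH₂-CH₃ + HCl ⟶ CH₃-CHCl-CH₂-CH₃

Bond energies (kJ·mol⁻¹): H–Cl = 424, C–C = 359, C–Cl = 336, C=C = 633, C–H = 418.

Bonds broken (reactants):
  C–C: 2 × 359 = 718
  C–H: 8 × 418 = 3344
  C=C: 1 × 633 = 633
  H–Cl: 1 × 424 = 424
  Σ(broken) = 5119 kJ
Bonds formed (products):
  C–C: 3 × 359 = 1077
  C–Cl: 1 × 336 = 336
  C–H: 9 × 418 = 3762
  Σ(formed) = 5175 kJ
ΔH = Σ(broken) − Σ(formed) = 5119 − 5175 = −56 kJ

ΔH ≈ −56 kJ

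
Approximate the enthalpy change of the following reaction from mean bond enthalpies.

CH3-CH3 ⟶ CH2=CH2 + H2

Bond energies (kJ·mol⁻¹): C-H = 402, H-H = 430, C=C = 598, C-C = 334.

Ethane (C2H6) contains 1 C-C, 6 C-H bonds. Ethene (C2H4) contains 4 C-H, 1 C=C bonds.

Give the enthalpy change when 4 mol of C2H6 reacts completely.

ΔH = +440 kJ

Bonds broken (reactants):
  C-C: 1 × 334 = 334
  C-H: 6 × 402 = 2412
  Σ(broken) = 2746 kJ
Bonds formed (products):
  C-H: 4 × 402 = 1608
  C=C: 1 × 598 = 598
  H-H: 1 × 430 = 430
  Σ(formed) = 2636 kJ
ΔH = Σ(broken) − Σ(formed) = 2746 − 2636 = +110 kJ
For 4× the reaction as written: 4 × (+110) = +440 kJ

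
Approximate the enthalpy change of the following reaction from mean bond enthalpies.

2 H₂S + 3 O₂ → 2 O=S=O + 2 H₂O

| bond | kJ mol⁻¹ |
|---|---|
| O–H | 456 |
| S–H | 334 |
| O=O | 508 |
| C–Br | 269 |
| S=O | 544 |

Bonds broken (reactants):
  O=O: 3 × 508 = 1524
  S–H: 4 × 334 = 1336
  Σ(broken) = 2860 kJ
Bonds formed (products):
  O–H: 4 × 456 = 1824
  S=O: 4 × 544 = 2176
  Σ(formed) = 4000 kJ
ΔH = Σ(broken) − Σ(formed) = 2860 − 4000 = −1140 kJ

ΔH ≈ −1140 kJ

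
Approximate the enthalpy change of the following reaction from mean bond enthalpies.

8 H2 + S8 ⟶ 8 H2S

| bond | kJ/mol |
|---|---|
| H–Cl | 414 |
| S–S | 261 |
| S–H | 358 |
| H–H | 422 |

ΔH ≈ −264 kJ

Bonds broken (reactants):
  H–H: 8 × 422 = 3376
  S–S: 8 × 261 = 2088
  Σ(broken) = 5464 kJ
Bonds formed (products):
  S–H: 16 × 358 = 5728
  Σ(formed) = 5728 kJ
ΔH = Σ(broken) − Σ(formed) = 5464 − 5728 = −264 kJ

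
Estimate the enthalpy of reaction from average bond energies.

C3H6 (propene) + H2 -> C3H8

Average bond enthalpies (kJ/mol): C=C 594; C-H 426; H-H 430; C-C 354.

Bonds broken (reactants):
  C-C: 1 × 354 = 354
  C-H: 6 × 426 = 2556
  C=C: 1 × 594 = 594
  H-H: 1 × 430 = 430
  Σ(broken) = 3934 kJ
Bonds formed (products):
  C-C: 2 × 354 = 708
  C-H: 8 × 426 = 3408
  Σ(formed) = 4116 kJ
ΔH = Σ(broken) − Σ(formed) = 3934 − 4116 = −182 kJ

ΔH ≈ −182 kJ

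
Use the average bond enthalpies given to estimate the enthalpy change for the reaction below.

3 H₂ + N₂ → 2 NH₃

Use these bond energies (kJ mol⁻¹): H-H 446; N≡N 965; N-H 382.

Bonds broken (reactants):
  H-H: 3 × 446 = 1338
  N≡N: 1 × 965 = 965
  Σ(broken) = 2303 kJ
Bonds formed (products):
  N-H: 6 × 382 = 2292
  Σ(formed) = 2292 kJ
ΔH = Σ(broken) − Σ(formed) = 2303 − 2292 = +11 kJ

ΔH ≈ +11 kJ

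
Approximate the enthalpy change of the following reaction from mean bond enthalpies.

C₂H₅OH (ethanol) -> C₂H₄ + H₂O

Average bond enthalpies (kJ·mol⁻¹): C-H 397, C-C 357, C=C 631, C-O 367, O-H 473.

ΔH ≈ +17 kJ

Bonds broken (reactants):
  C-C: 1 × 357 = 357
  C-H: 5 × 397 = 1985
  C-O: 1 × 367 = 367
  O-H: 1 × 473 = 473
  Σ(broken) = 3182 kJ
Bonds formed (products):
  C-H: 4 × 397 = 1588
  C=C: 1 × 631 = 631
  O-H: 2 × 473 = 946
  Σ(formed) = 3165 kJ
ΔH = Σ(broken) − Σ(formed) = 3182 − 3165 = +17 kJ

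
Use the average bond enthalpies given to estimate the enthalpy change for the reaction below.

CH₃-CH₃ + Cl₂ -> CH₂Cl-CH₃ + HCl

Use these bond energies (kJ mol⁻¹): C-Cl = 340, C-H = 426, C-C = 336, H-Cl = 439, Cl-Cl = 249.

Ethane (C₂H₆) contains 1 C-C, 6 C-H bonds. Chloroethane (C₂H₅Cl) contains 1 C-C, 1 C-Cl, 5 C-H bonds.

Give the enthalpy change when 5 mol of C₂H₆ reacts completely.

Bonds broken (reactants):
  C-C: 1 × 336 = 336
  C-H: 6 × 426 = 2556
  Cl-Cl: 1 × 249 = 249
  Σ(broken) = 3141 kJ
Bonds formed (products):
  C-C: 1 × 336 = 336
  C-Cl: 1 × 340 = 340
  C-H: 5 × 426 = 2130
  H-Cl: 1 × 439 = 439
  Σ(formed) = 3245 kJ
ΔH = Σ(broken) − Σ(formed) = 3141 − 3245 = −104 kJ
For 5× the reaction as written: 5 × (−104) = −520 kJ

ΔH = −520 kJ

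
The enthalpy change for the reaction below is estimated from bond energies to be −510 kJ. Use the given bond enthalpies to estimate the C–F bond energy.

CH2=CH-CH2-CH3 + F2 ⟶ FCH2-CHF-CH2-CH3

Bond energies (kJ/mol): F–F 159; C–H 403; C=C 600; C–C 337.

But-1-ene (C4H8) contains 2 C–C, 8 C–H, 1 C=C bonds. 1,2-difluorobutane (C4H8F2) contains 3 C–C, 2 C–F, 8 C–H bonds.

Let D be the C–F bond energy.
Σ(broken) = 2×337 + 8×403 + 1×600 + 1×159 = 4657
Σ(formed) = 3×337 + 2×D + 8×403 = 4235 + 2D
ΔH = Σ(broken) − Σ(formed) = (4657) − (4235 + 2D) = +422 − 2D
Setting this equal to −510 kJ gives 2D = 932, so D = 466 kJ/mol.

D(C–F) ≈ 466 kJ/mol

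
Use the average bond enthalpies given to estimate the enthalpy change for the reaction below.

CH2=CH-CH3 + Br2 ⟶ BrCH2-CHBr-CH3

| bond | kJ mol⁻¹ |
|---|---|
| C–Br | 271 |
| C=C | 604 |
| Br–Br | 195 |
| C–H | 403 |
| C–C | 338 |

Bonds broken (reactants):
  Br–Br: 1 × 195 = 195
  C–C: 1 × 338 = 338
  C–H: 6 × 403 = 2418
  C=C: 1 × 604 = 604
  Σ(broken) = 3555 kJ
Bonds formed (products):
  C–Br: 2 × 271 = 542
  C–C: 2 × 338 = 676
  C–H: 6 × 403 = 2418
  Σ(formed) = 3636 kJ
ΔH = Σ(broken) − Σ(formed) = 3555 − 3636 = −81 kJ

ΔH ≈ −81 kJ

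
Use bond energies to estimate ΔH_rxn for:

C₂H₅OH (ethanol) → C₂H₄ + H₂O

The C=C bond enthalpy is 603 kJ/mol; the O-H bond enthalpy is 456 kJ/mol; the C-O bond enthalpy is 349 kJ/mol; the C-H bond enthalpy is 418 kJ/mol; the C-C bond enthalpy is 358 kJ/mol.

Bonds broken (reactants):
  C-C: 1 × 358 = 358
  C-H: 5 × 418 = 2090
  C-O: 1 × 349 = 349
  O-H: 1 × 456 = 456
  Σ(broken) = 3253 kJ
Bonds formed (products):
  C-H: 4 × 418 = 1672
  C=C: 1 × 603 = 603
  O-H: 2 × 456 = 912
  Σ(formed) = 3187 kJ
ΔH = Σ(broken) − Σ(formed) = 3253 − 3187 = +66 kJ

ΔH ≈ +66 kJ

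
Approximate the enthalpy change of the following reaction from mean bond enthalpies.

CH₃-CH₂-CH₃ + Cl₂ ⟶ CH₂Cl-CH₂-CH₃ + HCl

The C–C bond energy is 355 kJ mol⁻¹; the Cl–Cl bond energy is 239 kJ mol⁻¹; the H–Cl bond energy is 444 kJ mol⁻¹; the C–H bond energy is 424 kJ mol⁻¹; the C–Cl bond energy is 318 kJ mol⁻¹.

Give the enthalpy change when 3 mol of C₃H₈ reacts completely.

Bonds broken (reactants):
  C–C: 2 × 355 = 710
  C–H: 8 × 424 = 3392
  Cl–Cl: 1 × 239 = 239
  Σ(broken) = 4341 kJ
Bonds formed (products):
  C–C: 2 × 355 = 710
  C–Cl: 1 × 318 = 318
  C–H: 7 × 424 = 2968
  H–Cl: 1 × 444 = 444
  Σ(formed) = 4440 kJ
ΔH = Σ(broken) − Σ(formed) = 4341 − 4440 = −99 kJ
For 3× the reaction as written: 3 × (−99) = −297 kJ

ΔH = −297 kJ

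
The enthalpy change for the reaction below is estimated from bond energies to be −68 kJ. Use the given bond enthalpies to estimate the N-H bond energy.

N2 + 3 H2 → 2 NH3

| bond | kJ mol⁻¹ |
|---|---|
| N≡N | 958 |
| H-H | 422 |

D(N-H) ≈ 382 kJ/mol

Let D be the N-H bond energy.
Σ(broken) = 3×422 + 1×958 = 2224
Σ(formed) = 6×D = 6D
ΔH = Σ(broken) − Σ(formed) = (2224) − (6D) = +2224 − 6D
Setting this equal to −68 kJ gives 6D = 2292, so D = 382 kJ/mol.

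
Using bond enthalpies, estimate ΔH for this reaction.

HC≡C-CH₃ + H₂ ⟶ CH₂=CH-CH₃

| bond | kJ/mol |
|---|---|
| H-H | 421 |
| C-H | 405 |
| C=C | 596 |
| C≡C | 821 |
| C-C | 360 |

ΔH ≈ −164 kJ

Bonds broken (reactants):
  C≡C: 1 × 821 = 821
  C-C: 1 × 360 = 360
  C-H: 4 × 405 = 1620
  H-H: 1 × 421 = 421
  Σ(broken) = 3222 kJ
Bonds formed (products):
  C-C: 1 × 360 = 360
  C-H: 6 × 405 = 2430
  C=C: 1 × 596 = 596
  Σ(formed) = 3386 kJ
ΔH = Σ(broken) − Σ(formed) = 3222 − 3386 = −164 kJ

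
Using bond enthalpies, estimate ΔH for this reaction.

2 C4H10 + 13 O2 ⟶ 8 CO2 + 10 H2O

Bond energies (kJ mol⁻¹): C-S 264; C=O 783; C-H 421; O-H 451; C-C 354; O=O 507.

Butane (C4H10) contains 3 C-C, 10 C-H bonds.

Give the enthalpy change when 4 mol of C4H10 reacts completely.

ΔH = −8826 kJ

Bonds broken (reactants):
  C-C: 6 × 354 = 2124
  C-H: 20 × 421 = 8420
  O=O: 13 × 507 = 6591
  Σ(broken) = 17135 kJ
Bonds formed (products):
  C=O: 16 × 783 = 12528
  O-H: 20 × 451 = 9020
  Σ(formed) = 21548 kJ
ΔH = Σ(broken) − Σ(formed) = 17135 − 21548 = −4413 kJ
For 2× the reaction as written: 2 × (−4413) = −8826 kJ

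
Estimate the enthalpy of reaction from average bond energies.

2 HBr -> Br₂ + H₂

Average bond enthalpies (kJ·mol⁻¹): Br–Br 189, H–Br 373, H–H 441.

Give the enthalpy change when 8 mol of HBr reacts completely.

Bonds broken (reactants):
  H–Br: 2 × 373 = 746
  Σ(broken) = 746 kJ
Bonds formed (products):
  Br–Br: 1 × 189 = 189
  H–H: 1 × 441 = 441
  Σ(formed) = 630 kJ
ΔH = Σ(broken) − Σ(formed) = 746 − 630 = +116 kJ
For 4× the reaction as written: 4 × (+116) = +464 kJ

ΔH = +464 kJ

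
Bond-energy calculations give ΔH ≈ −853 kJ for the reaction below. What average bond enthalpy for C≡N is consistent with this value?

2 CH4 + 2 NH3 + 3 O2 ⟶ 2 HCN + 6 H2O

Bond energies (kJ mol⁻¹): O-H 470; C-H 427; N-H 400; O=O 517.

D(C≡N) ≈ 863 kJ/mol

Let D be the C≡N bond energy.
Σ(broken) = 8×427 + 6×400 + 3×517 = 7367
Σ(formed) = 2×D + 2×427 + 12×470 = 6494 + 2D
ΔH = Σ(broken) − Σ(formed) = (7367) − (6494 + 2D) = +873 − 2D
Setting this equal to −853 kJ gives 2D = 1726, so D = 863 kJ/mol.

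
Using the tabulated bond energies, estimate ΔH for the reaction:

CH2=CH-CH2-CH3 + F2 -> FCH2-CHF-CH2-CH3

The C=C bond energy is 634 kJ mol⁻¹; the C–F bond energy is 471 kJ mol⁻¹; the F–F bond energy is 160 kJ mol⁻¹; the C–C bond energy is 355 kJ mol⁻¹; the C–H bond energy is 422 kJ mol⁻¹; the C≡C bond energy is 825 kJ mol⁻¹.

Bonds broken (reactants):
  C–C: 2 × 355 = 710
  C–H: 8 × 422 = 3376
  C=C: 1 × 634 = 634
  F–F: 1 × 160 = 160
  Σ(broken) = 4880 kJ
Bonds formed (products):
  C–C: 3 × 355 = 1065
  C–F: 2 × 471 = 942
  C–H: 8 × 422 = 3376
  Σ(formed) = 5383 kJ
ΔH = Σ(broken) − Σ(formed) = 4880 − 5383 = −503 kJ

ΔH ≈ −503 kJ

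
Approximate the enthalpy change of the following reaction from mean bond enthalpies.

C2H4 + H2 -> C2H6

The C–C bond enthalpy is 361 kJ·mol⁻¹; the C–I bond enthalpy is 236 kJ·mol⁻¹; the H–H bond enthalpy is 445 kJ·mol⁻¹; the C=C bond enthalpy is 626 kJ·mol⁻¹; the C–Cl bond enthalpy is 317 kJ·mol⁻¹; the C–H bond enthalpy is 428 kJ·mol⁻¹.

ΔH ≈ −146 kJ

Bonds broken (reactants):
  C–H: 4 × 428 = 1712
  C=C: 1 × 626 = 626
  H–H: 1 × 445 = 445
  Σ(broken) = 2783 kJ
Bonds formed (products):
  C–C: 1 × 361 = 361
  C–H: 6 × 428 = 2568
  Σ(formed) = 2929 kJ
ΔH = Σ(broken) − Σ(formed) = 2783 − 2929 = −146 kJ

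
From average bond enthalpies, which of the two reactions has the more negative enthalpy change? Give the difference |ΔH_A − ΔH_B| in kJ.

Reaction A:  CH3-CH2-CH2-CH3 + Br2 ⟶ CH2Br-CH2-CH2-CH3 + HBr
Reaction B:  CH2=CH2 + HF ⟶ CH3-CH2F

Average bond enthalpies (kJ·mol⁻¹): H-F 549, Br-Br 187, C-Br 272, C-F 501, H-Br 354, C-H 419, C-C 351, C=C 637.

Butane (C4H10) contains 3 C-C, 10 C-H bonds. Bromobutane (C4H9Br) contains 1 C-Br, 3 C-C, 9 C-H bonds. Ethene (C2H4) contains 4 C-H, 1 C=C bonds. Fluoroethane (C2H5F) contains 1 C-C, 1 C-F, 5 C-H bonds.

Reaction A:
  Bonds broken (reactants):
    Br-Br: 1 × 187 = 187
    C-C: 3 × 351 = 1053
    C-H: 10 × 419 = 4190
    Σ(broken) = 5430 kJ
  Bonds formed (products):
    C-Br: 1 × 272 = 272
    C-C: 3 × 351 = 1053
    C-H: 9 × 419 = 3771
    H-Br: 1 × 354 = 354
    Σ(formed) = 5450 kJ
  ΔH_A = 5430 − 5450 = −20 kJ
Reaction B:
  Bonds broken (reactants):
    C-H: 4 × 419 = 1676
    C=C: 1 × 637 = 637
    H-F: 1 × 549 = 549
    Σ(broken) = 2862 kJ
  Bonds formed (products):
    C-C: 1 × 351 = 351
    C-F: 1 × 501 = 501
    C-H: 5 × 419 = 2095
    Σ(formed) = 2947 kJ
  ΔH_B = 2862 − 2947 = −85 kJ
ΔH_A − ΔH_B = +65 kJ, so reaction B has the more negative ΔH; |ΔH_A − ΔH_B| = 65 kJ.

Reaction B, by 65 kJ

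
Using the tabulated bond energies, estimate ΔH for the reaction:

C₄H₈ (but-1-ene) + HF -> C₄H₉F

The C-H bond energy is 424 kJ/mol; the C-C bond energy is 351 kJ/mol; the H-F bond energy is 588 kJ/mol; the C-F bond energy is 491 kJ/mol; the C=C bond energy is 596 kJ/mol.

ΔH ≈ −82 kJ

Bonds broken (reactants):
  C-C: 2 × 351 = 702
  C-H: 8 × 424 = 3392
  C=C: 1 × 596 = 596
  H-F: 1 × 588 = 588
  Σ(broken) = 5278 kJ
Bonds formed (products):
  C-C: 3 × 351 = 1053
  C-F: 1 × 491 = 491
  C-H: 9 × 424 = 3816
  Σ(formed) = 5360 kJ
ΔH = Σ(broken) − Σ(formed) = 5278 − 5360 = −82 kJ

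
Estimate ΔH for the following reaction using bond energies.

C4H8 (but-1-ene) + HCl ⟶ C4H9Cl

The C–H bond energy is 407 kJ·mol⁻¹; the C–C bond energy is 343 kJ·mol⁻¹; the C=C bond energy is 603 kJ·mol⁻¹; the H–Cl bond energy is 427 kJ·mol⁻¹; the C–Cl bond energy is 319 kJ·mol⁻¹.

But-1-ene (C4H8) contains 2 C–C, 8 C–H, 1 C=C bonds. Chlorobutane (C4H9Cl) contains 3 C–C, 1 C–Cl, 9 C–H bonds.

Bonds broken (reactants):
  C–C: 2 × 343 = 686
  C–H: 8 × 407 = 3256
  C=C: 1 × 603 = 603
  H–Cl: 1 × 427 = 427
  Σ(broken) = 4972 kJ
Bonds formed (products):
  C–C: 3 × 343 = 1029
  C–Cl: 1 × 319 = 319
  C–H: 9 × 407 = 3663
  Σ(formed) = 5011 kJ
ΔH = Σ(broken) − Σ(formed) = 4972 − 5011 = −39 kJ

ΔH ≈ −39 kJ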